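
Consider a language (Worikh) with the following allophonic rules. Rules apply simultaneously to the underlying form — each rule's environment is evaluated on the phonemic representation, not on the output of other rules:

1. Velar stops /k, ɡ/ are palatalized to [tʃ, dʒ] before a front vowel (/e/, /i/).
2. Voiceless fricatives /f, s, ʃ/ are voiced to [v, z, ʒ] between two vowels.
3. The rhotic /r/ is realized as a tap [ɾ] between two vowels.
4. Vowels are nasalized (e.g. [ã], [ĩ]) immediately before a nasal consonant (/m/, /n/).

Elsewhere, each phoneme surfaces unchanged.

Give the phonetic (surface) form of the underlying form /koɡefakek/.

/k/ (word-initial) is in the target of rule 1 but the environment (before a front vowel) is not met → [k].
/o/ (between /k/ and /ɡ/): rule 4 targets it, but not before a nasal consonant → unchanged [o].
/ɡ/ (between /o/ and /e/) occurs before a front vowel → [dʒ] by rule 1.
/e/ (between /ɡ/ and /f/) is in the target of rule 4 but the environment (before a nasal consonant) is not met → [e].
/f/ — between /e/ and /a/, between two vowels — surfaces as [v] (rule 2).
/a/ — between /f/ and /k/; rule 4 does not apply here → [a].
/k/ — between /a/ and /e/, before a front vowel — surfaces as [tʃ] (rule 1).
/e/ — between /k/ and /k/; rule 4 does not apply here → [e].
/k/ — word-final; rule 1 does not apply here → [k].

[kodʒevatʃek]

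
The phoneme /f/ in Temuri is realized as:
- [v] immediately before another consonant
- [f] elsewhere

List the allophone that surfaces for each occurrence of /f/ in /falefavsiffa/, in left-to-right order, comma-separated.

[f], [f], [v], [f]

Occurrence 1 (position 1): no conditioning environment matches → elsewhere allophone [f].
Occurrence 2 (position 5): no conditioning environment matches → elsewhere allophone [f].
Occurrence 3 (position 10): immediately before another consonant → [v].
Occurrence 4 (position 11): no conditioning environment matches → elsewhere allophone [f].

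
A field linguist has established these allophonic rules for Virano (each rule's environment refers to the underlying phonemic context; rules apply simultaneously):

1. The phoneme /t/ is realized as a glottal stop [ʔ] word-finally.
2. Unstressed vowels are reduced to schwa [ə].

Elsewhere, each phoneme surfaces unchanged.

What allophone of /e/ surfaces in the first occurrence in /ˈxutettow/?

Rule 2 applies to /e/ (between /t/ and /t/: in an unstressed syllable) → [ə].

[ə]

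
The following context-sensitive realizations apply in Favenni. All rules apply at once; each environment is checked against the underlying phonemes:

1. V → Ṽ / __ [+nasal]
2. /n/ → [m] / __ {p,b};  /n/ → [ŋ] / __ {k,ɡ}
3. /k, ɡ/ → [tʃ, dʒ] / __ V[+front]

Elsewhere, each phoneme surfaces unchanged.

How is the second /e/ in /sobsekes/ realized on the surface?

/e/ (between /k/ and /s/): rule 1 targets it, but not before a nasal consonant → unchanged [e].

[e]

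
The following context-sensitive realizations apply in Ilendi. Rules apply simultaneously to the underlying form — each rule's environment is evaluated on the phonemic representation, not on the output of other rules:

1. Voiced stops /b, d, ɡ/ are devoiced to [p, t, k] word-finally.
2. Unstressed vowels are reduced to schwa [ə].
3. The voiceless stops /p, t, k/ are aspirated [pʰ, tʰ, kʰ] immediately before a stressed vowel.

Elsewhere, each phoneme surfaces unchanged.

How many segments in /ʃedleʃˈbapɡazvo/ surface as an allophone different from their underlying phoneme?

4

Segments that undergo a rule: /e/ → [ə] (rule 2); /e/ → [ə] (rule 2); /a/ → [ə] (rule 2); /o/ → [ə] (rule 2).
All other segments surface unchanged.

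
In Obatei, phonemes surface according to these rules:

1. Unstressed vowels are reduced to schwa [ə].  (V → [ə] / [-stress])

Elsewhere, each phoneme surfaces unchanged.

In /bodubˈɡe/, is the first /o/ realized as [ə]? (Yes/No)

/o/ (between /b/ and /d/): in an unstressed syllable, so rule 1 applies → [ə].
The actual realization is [ə], which matches [ə].

Yes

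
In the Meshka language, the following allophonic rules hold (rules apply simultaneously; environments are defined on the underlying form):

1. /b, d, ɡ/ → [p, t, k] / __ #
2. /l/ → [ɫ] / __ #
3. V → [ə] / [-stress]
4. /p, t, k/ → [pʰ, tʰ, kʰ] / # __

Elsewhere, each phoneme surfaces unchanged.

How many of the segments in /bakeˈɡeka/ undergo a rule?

3

Segments that undergo a rule: /a/ → [ə] (rule 3); /e/ → [ə] (rule 3); /a/ → [ə] (rule 3).
All other segments surface unchanged.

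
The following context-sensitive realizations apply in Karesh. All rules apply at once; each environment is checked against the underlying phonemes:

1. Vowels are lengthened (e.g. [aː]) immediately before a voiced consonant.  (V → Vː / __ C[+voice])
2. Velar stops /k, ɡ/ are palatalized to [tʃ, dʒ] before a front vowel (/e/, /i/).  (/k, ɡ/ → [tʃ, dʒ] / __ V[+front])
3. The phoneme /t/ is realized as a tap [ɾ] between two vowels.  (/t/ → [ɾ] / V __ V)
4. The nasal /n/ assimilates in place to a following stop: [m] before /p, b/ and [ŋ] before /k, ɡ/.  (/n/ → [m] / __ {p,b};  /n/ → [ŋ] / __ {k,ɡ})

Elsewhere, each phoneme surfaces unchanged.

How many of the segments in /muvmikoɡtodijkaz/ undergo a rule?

Segments that undergo a rule: /u/ → [uː] (rule 1); /o/ → [oː] (rule 1); /o/ → [oː] (rule 1); /i/ → [iː] (rule 1); /a/ → [aː] (rule 1).
All other segments surface unchanged.

5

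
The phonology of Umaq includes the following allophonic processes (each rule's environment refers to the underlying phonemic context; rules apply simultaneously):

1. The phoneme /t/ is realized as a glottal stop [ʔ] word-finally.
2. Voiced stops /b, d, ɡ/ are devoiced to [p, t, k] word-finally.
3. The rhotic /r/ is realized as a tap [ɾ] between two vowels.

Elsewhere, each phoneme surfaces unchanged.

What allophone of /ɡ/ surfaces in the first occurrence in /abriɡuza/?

[ɡ]

/ɡ/ (between /i/ and /u/): rule 2 targets it, but not word-finally → unchanged [ɡ].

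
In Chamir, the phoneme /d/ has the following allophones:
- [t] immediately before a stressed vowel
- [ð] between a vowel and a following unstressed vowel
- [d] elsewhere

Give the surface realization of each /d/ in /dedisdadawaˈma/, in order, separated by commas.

[d], [ð], [d], [ð]

Occurrence 1 (position 1): no conditioning environment matches → elsewhere allophone [d].
Occurrence 2 (position 3): between a vowel and a following unstressed vowel → [ð].
Occurrence 3 (position 6): no conditioning environment matches → elsewhere allophone [d].
Occurrence 4 (position 8): between a vowel and a following unstressed vowel → [ð].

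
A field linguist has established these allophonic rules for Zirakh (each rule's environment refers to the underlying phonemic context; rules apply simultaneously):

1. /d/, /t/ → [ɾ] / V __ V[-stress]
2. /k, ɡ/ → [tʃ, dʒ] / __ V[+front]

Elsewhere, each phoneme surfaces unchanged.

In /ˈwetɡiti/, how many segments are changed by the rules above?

2

Segments that undergo a rule: /ɡ/ → [dʒ] (rule 2); /t/ → [ɾ] (rule 1).
All other segments surface unchanged.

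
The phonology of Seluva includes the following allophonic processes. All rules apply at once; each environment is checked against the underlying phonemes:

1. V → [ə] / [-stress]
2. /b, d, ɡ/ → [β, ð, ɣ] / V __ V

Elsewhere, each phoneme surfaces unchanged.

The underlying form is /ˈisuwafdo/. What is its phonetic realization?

[ˈisəwəfdə]

/i/ (word-initial) is in the target of rule 1 but the environment (in an unstressed syllable) is not met → [i].
/s/ stays [s].
/u/ (between /s/ and /w/): in an unstressed syllable, so rule 1 applies → [ə].
/w/ stays [w].
Rule 1 applies to /a/ (between /w/ and /f/: in an unstressed syllable) → [ə].
/f/ (between /a/ and /d/): no rule targets it → [f].
/d/ (between /f/ and /o/): rule 2 targets it, but not between two vowels → unchanged [d].
/o/ (word-final): in an unstressed syllable, so rule 1 applies → [ə].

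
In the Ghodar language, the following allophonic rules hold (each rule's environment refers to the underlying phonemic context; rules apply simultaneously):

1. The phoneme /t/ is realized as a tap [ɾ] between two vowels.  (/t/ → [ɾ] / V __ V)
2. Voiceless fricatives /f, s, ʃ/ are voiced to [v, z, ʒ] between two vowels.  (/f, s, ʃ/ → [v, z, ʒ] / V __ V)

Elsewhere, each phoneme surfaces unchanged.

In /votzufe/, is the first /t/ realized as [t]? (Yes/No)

Yes

/t/ (between /o/ and /z/) is in the target of rule 1 but the environment (between two vowels) is not met → [t].
The actual realization is [t], which matches [t].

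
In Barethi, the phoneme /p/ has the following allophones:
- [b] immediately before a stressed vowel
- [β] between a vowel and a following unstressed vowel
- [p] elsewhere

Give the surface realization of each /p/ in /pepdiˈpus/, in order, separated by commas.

Occurrence 1 (position 1): no conditioning environment matches → elsewhere allophone [p].
Occurrence 2 (position 3): no conditioning environment matches → elsewhere allophone [p].
Occurrence 3 (position 6): immediately before a stressed vowel → [b].

[p], [p], [b]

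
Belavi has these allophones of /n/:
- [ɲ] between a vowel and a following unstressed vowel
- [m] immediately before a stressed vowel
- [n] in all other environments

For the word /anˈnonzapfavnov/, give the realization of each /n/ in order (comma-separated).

Occurrence 1 (position 2): no conditioning environment matches → elsewhere allophone [n].
Occurrence 2 (position 3): immediately before a stressed vowel → [m].
Occurrence 3 (position 5): no conditioning environment matches → elsewhere allophone [n].
Occurrence 4 (position 12): no conditioning environment matches → elsewhere allophone [n].

[n], [m], [n], [n]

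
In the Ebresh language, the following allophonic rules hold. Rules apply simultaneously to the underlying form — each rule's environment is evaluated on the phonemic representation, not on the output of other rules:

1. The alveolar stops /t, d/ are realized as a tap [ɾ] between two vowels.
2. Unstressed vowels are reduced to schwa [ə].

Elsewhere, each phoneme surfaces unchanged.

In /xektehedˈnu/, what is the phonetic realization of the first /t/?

/t/ (between /k/ and /e/): rule 1 targets it, but not between two vowels → unchanged [t].

[t]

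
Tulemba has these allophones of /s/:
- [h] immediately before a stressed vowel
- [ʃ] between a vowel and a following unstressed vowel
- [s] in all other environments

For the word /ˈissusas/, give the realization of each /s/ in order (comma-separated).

Occurrence 1 (position 2): no conditioning environment matches → elsewhere allophone [s].
Occurrence 2 (position 3): no conditioning environment matches → elsewhere allophone [s].
Occurrence 3 (position 5): between a vowel and a following unstressed vowel → [ʃ].
Occurrence 4 (position 7): no conditioning environment matches → elsewhere allophone [s].

[s], [s], [ʃ], [s]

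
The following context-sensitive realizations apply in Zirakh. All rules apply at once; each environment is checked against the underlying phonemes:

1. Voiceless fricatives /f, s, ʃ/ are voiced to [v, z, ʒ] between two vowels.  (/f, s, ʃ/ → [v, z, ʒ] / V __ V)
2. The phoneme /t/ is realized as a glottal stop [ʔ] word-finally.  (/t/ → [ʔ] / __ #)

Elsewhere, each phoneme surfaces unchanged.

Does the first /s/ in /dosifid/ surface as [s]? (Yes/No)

No

/s/ (between /o/ and /i/) occurs between two vowels → [z] by rule 1.
The actual realization is [z], not [s].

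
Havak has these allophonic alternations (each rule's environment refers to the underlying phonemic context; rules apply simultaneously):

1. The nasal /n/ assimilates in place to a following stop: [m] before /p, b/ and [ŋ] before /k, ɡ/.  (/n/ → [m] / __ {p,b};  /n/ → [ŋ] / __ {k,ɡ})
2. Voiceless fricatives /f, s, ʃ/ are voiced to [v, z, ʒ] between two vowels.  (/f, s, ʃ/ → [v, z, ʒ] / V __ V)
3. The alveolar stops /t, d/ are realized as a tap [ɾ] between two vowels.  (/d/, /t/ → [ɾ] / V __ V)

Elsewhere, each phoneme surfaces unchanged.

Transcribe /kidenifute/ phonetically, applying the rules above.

[kiɾenivuɾe]

/d/ — between /i/ and /e/, between two vowels — surfaces as [ɾ] (rule 3).
/n/ (between /e/ and /i/): rule 1 targets it, but not before a labial or velar stop → unchanged [n].
/f/ (between /i/ and /u/) occurs between two vowels → [v] by rule 2.
/t/ meets the environment for rule 3 (between two vowels) → [ɾ].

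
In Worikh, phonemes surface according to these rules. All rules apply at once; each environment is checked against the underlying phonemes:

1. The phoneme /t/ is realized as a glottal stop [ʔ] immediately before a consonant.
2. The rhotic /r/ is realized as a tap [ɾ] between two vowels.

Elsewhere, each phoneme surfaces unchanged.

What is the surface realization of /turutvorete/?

/t/ (word-initial) is in the target of rule 1 but the environment (immediately before a consonant) is not met → [t].
/r/ meets the environment for rule 2 (between two vowels) → [ɾ].
/t/ (between /u/ and /v/): immediately before a consonant, so rule 1 applies → [ʔ].
/r/ (between /o/ and /e/): between two vowels, so rule 2 applies → [ɾ].
/t/ — between /e/ and /e/; rule 1 does not apply here → [t].

[tuɾuʔvoɾete]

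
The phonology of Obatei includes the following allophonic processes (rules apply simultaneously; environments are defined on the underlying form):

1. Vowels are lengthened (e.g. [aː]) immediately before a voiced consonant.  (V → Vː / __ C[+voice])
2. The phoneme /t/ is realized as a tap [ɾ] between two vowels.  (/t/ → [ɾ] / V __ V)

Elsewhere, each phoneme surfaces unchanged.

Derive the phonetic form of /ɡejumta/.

/e/ — between /ɡ/ and /j/, before a voiced consonant — surfaces as [eː] (rule 1).
/u/ — between /j/ and /m/, before a voiced consonant — surfaces as [uː] (rule 1).
/t/ (between /m/ and /a/) is in the target of rule 2 but the environment (between two vowels) is not met → [t].
/a/ (word-final) fails the environment for rule 1, so it stays [a].

[ɡeːjuːmta]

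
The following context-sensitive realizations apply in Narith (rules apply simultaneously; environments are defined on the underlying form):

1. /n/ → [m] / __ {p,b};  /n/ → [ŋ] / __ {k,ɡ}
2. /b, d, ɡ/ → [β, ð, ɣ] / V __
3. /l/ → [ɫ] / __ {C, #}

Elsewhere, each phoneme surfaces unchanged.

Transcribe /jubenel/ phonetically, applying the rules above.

/j/ — not in any rule's target class → [j].
/u/ (between /j/ and /b/) is unaffected → [u].
/b/ meets the environment for rule 2 (immediately after a vowel) → [β].
/e/ (between /b/ and /n/) is unaffected → [e].
/n/ — between /e/ and /e/; rule 1 does not apply here → [n].
/e/ (between /n/ and /l/): no rule targets it → [e].
Rule 3 applies to /l/ (word-final: word-finally or immediately before a consonant) → [ɫ].

[juβeneɫ]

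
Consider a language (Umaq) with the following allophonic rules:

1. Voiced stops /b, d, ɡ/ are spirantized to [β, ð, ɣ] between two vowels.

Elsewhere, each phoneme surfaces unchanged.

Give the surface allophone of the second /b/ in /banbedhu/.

[b]

/b/ (between /n/ and /e/) is in the target of rule 1 but the environment (between two vowels) is not met → [b].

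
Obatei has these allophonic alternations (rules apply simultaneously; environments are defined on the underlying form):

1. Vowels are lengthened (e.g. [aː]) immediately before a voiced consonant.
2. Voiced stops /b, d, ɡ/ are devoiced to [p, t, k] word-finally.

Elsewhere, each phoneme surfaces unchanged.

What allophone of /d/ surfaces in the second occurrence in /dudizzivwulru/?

/d/ (between /u/ and /i/): rule 2 targets it, but not word-finally → unchanged [d].

[d]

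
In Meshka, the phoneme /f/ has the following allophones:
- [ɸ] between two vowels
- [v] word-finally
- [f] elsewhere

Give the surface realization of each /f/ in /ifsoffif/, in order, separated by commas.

Occurrence 1 (position 2): no conditioning environment matches → elsewhere allophone [f].
Occurrence 2 (position 5): no conditioning environment matches → elsewhere allophone [f].
Occurrence 3 (position 6): no conditioning environment matches → elsewhere allophone [f].
Occurrence 4 (position 8): word-finally → [v].

[f], [f], [f], [v]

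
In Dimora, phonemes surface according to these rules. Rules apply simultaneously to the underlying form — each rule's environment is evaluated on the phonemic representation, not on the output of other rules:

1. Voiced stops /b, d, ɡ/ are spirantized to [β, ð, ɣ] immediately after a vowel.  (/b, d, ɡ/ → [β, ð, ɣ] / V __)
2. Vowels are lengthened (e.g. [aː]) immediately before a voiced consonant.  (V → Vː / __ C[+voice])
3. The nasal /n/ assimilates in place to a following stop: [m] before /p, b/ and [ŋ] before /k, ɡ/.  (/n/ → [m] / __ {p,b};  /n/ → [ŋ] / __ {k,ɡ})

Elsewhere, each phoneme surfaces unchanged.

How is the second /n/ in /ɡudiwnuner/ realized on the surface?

/n/ (between /u/ and /e/) fails the environment for rule 3, so it stays [n].

[n]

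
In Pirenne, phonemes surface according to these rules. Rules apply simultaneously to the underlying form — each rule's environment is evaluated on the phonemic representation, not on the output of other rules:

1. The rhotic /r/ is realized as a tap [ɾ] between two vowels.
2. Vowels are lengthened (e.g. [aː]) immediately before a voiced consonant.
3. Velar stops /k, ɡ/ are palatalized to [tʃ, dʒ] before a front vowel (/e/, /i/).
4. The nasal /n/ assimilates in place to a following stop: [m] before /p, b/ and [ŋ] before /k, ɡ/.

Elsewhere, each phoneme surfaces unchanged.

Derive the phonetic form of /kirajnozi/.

/k/ (word-initial): before a front vowel, so rule 3 applies → [tʃ].
Rule 2 applies to /i/ (between /k/ and /r/: before a voiced consonant) → [iː].
/r/ meets the environment for rule 1 (between two vowels) → [ɾ].
Rule 2 applies to /a/ (between /r/ and /j/: before a voiced consonant) → [aː].
/j/ (between /a/ and /n/) is unaffected → [j].
/n/ — between /j/ and /o/; rule 4 does not apply here → [n].
/o/ meets the environment for rule 2 (before a voiced consonant) → [oː].
/z/ (between /o/ and /i/) is unaffected → [z].
/i/ (word-final) is in the target of rule 2 but the environment (before a voiced consonant) is not met → [i].

[tʃiːɾaːjnoːzi]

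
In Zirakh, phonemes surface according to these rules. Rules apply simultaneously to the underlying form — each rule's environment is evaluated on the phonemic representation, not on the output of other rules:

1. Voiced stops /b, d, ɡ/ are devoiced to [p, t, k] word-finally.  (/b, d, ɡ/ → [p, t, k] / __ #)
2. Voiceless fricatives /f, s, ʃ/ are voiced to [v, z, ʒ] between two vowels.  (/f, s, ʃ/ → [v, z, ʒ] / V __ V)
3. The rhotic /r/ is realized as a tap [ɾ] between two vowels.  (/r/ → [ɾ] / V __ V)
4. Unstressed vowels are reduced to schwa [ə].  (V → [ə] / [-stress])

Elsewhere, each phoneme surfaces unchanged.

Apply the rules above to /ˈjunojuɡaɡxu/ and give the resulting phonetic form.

/j/ — not in any rule's target class → [j].
/u/ — between /j/ and /n/; rule 4 does not apply here → [u].
/n/ (between /u/ and /o/): no rule targets it → [n].
/o/ (between /n/ and /j/) occurs in an unstressed syllable → [ə] by rule 4.
/j/ (between /o/ and /u/): no rule targets it → [j].
/u/ (between /j/ and /ɡ/) occurs in an unstressed syllable → [ə] by rule 4.
/ɡ/ (between /u/ and /a/) fails the environment for rule 1, so it stays [ɡ].
/a/ (between /ɡ/ and /ɡ/) occurs in an unstressed syllable → [ə] by rule 4.
/ɡ/ (between /a/ and /x/): rule 1 targets it, but not word-finally → unchanged [ɡ].
/x/ stays [x].
/u/ (word-final): in an unstressed syllable, so rule 4 applies → [ə].

[ˈjunəjəɡəɡxə]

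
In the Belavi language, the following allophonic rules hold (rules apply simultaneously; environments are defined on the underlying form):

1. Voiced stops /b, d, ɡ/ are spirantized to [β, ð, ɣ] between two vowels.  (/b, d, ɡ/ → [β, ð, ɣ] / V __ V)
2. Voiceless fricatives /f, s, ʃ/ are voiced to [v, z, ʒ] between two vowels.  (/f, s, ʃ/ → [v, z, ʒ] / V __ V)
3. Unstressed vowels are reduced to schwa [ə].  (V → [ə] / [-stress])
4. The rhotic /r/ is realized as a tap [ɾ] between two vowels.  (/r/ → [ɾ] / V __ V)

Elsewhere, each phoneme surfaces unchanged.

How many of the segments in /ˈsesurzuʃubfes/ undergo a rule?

6

Segments that undergo a rule: /s/ → [z] (rule 2); /u/ → [ə] (rule 3); /u/ → [ə] (rule 3); /ʃ/ → [ʒ] (rule 2); /u/ → [ə] (rule 3); /e/ → [ə] (rule 3).
All other segments surface unchanged.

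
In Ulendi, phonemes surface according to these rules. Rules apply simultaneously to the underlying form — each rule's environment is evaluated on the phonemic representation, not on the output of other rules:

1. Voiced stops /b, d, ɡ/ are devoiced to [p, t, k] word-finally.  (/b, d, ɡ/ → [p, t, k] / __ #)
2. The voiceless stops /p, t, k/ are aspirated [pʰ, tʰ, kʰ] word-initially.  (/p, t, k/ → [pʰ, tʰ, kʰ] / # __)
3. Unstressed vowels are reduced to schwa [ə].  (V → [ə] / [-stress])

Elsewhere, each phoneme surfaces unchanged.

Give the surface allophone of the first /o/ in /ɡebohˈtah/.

/o/ meets the environment for rule 3 (in an unstressed syllable) → [ə].

[ə]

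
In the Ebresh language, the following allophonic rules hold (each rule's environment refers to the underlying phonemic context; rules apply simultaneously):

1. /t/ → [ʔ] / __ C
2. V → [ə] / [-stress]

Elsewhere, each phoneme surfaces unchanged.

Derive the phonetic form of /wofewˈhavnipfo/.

/o/ (between /w/ and /f/) occurs in an unstressed syllable → [ə] by rule 2.
/e/ (between /f/ and /w/): in an unstressed syllable, so rule 2 applies → [ə].
/a/ (between /h/ and /v/) fails the environment for rule 2, so it stays [a].
/i/ (between /n/ and /p/): in an unstressed syllable, so rule 2 applies → [ə].
Rule 2 applies to /o/ (word-final: in an unstressed syllable) → [ə].

[wəfəwˈhavnəpfə]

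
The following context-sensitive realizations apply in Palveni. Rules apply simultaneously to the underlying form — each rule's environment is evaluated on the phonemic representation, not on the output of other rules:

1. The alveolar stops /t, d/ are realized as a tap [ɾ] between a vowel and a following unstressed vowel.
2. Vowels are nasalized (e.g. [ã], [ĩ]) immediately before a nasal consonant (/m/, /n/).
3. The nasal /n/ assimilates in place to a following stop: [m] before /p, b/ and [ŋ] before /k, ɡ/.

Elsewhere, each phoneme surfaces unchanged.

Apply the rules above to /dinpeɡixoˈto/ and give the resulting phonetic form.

[dĩmpeɡixoˈto]

/d/ (word-initial) is in the target of rule 1 but the environment (between a vowel and a following unstressed vowel) is not met → [d].
/i/ (between /d/ and /n/) occurs before a nasal consonant → [ĩ] by rule 2.
/n/ — between /i/ and /p/, before a labial or velar stop — surfaces as [m] (rule 3).
/p/ (between /n/ and /e/): no rule targets it → [p].
/e/ (between /p/ and /ɡ/): rule 2 targets it, but not before a nasal consonant → unchanged [e].
/ɡ/ (between /e/ and /i/) is unaffected → [ɡ].
/i/ (between /ɡ/ and /x/) fails the environment for rule 2, so it stays [i].
/x/ (between /i/ and /o/) is unaffected → [x].
/o/ (between /x/ and /t/) is in the target of rule 2 but the environment (before a nasal consonant) is not met → [o].
/t/ (between /o/ and /o/): rule 1 targets it, but not between a vowel and a following unstressed vowel → unchanged [t].
/o/ — word-final; rule 2 does not apply here → [o].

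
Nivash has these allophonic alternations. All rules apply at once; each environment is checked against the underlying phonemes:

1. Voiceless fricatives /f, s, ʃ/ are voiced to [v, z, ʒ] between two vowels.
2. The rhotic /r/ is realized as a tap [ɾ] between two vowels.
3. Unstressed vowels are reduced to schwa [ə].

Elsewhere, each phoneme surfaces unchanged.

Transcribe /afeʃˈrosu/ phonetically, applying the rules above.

/a/ — word-initial, in an unstressed syllable — surfaces as [ə] (rule 3).
/f/ meets the environment for rule 1 (between two vowels) → [v].
Rule 3 applies to /e/ (between /f/ and /ʃ/: in an unstressed syllable) → [ə].
/ʃ/ — between /e/ and /r/; rule 1 does not apply here → [ʃ].
/r/ (between /ʃ/ and /o/) is in the target of rule 2 but the environment (between two vowels) is not met → [r].
/o/ (between /r/ and /s/) fails the environment for rule 3, so it stays [o].
/s/ (between /o/ and /u/): between two vowels, so rule 1 applies → [z].
/u/ meets the environment for rule 3 (in an unstressed syllable) → [ə].

[əvəʃˈrozə]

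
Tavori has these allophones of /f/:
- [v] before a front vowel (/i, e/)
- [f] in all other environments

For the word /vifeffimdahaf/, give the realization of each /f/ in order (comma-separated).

Occurrence 1 (position 3): before a front vowel (/i, e/) → [v].
Occurrence 2 (position 5): no conditioning environment matches → elsewhere allophone [f].
Occurrence 3 (position 6): before a front vowel (/i, e/) → [v].
Occurrence 4 (position 13): no conditioning environment matches → elsewhere allophone [f].

[v], [f], [v], [f]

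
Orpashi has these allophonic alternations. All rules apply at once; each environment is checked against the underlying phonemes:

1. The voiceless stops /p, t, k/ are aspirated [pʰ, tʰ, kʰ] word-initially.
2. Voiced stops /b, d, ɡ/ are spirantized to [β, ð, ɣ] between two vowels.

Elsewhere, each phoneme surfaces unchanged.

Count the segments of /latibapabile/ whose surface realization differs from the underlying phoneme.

Segments that undergo a rule: /b/ → [β] (rule 2); /b/ → [β] (rule 2).
All other segments surface unchanged.

2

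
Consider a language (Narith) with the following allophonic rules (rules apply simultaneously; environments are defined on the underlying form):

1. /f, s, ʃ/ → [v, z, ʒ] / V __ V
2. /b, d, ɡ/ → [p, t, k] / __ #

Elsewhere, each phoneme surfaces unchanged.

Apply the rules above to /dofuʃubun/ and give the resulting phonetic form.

[dovuʒubun]

/d/ (word-initial) is in the target of rule 2 but the environment (word-finally) is not met → [d].
/o/ stays [o].
/f/ (between /o/ and /u/): between two vowels, so rule 1 applies → [v].
/u/ (between /f/ and /ʃ/): no rule targets it → [u].
/ʃ/ (between /u/ and /u/): between two vowels, so rule 1 applies → [ʒ].
/u/ (between /ʃ/ and /b/): no rule targets it → [u].
/b/ (between /u/ and /u/) fails the environment for rule 2, so it stays [b].
/u/ (between /b/ and /n/): no rule targets it → [u].
/n/ stays [n].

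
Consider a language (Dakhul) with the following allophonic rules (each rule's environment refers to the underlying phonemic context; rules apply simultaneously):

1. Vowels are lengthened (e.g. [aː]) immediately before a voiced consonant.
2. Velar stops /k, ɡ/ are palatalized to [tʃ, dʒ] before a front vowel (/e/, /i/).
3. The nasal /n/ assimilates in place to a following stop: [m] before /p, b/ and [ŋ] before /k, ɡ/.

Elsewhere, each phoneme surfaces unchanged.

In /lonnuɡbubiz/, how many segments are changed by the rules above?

4

Segments that undergo a rule: /o/ → [oː] (rule 1); /u/ → [uː] (rule 1); /u/ → [uː] (rule 1); /i/ → [iː] (rule 1).
All other segments surface unchanged.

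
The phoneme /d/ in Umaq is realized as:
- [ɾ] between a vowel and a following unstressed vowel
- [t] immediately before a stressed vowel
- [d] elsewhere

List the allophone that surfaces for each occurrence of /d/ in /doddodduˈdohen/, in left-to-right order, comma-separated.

Occurrence 1 (position 1): no conditioning environment matches → elsewhere allophone [d].
Occurrence 2 (position 3): no conditioning environment matches → elsewhere allophone [d].
Occurrence 3 (position 4): no conditioning environment matches → elsewhere allophone [d].
Occurrence 4 (position 6): no conditioning environment matches → elsewhere allophone [d].
Occurrence 5 (position 7): no conditioning environment matches → elsewhere allophone [d].
Occurrence 6 (position 9): immediately before a stressed vowel → [t].

[d], [d], [d], [d], [d], [t]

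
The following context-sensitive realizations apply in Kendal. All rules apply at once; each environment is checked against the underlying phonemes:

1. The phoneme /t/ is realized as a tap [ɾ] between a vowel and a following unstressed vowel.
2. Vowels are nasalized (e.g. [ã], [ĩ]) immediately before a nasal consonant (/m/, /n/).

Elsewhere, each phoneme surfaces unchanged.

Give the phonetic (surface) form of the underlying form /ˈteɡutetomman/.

[ˈteɡuɾeɾõmmãn]

/t/ (word-initial) is in the target of rule 1 but the environment (between a vowel and a following unstressed vowel) is not met → [t].
/e/ (between /t/ and /ɡ/): rule 2 targets it, but not before a nasal consonant → unchanged [e].
/ɡ/ stays [ɡ].
/u/ (between /ɡ/ and /t/) is in the target of rule 2 but the environment (before a nasal consonant) is not met → [u].
/t/ (between /u/ and /e/) occurs between a vowel and a following unstressed vowel → [ɾ] by rule 1.
/e/ (between /t/ and /t/): rule 2 targets it, but not before a nasal consonant → unchanged [e].
/t/ (between /e/ and /o/) occurs between a vowel and a following unstressed vowel → [ɾ] by rule 1.
Rule 2 applies to /o/ (between /t/ and /m/: before a nasal consonant) → [õ].
/m/ (between /o/ and /m/): no rule targets it → [m].
/m/ stays [m].
/a/ — between /m/ and /n/, before a nasal consonant — surfaces as [ã] (rule 2).
/n/ (word-final): no rule targets it → [n].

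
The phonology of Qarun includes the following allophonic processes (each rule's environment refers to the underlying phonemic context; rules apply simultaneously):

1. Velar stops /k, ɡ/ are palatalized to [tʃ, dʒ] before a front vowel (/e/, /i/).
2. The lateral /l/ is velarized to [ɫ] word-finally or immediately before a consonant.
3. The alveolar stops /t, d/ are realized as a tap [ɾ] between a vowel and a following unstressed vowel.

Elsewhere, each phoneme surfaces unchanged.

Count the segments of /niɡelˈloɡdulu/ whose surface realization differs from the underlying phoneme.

Segments that undergo a rule: /ɡ/ → [dʒ] (rule 1); /l/ → [ɫ] (rule 2).
All other segments surface unchanged.

2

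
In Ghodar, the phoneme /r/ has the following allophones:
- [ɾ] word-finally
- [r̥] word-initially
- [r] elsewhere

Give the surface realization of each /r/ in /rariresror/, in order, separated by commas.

[r̥], [r], [r], [r], [ɾ]

Occurrence 1 (position 1): word-initially → [r̥].
Occurrence 2 (position 3): no conditioning environment matches → elsewhere allophone [r].
Occurrence 3 (position 5): no conditioning environment matches → elsewhere allophone [r].
Occurrence 4 (position 8): no conditioning environment matches → elsewhere allophone [r].
Occurrence 5 (position 10): word-finally → [ɾ].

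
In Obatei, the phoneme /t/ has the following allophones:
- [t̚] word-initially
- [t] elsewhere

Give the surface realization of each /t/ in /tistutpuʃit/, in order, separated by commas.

[t̚], [t], [t], [t]

Occurrence 1 (position 1): word-initially → [t̚].
Occurrence 2 (position 4): no conditioning environment matches → elsewhere allophone [t].
Occurrence 3 (position 6): no conditioning environment matches → elsewhere allophone [t].
Occurrence 4 (position 11): no conditioning environment matches → elsewhere allophone [t].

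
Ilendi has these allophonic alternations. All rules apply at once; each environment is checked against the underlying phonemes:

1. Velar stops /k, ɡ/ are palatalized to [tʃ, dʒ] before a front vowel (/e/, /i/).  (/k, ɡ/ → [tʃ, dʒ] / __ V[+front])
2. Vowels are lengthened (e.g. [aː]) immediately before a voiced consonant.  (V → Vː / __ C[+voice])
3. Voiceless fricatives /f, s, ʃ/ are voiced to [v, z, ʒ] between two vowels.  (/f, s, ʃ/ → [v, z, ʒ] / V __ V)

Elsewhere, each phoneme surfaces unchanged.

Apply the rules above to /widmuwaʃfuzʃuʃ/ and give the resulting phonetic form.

/w/ (word-initial): no rule targets it → [w].
/i/ (between /w/ and /d/) occurs before a voiced consonant → [iː] by rule 2.
/d/ (between /i/ and /m/) is unaffected → [d].
/m/ stays [m].
Rule 2 applies to /u/ (between /m/ and /w/: before a voiced consonant) → [uː].
/w/ stays [w].
/a/ (between /w/ and /ʃ/) is in the target of rule 2 but the environment (before a voiced consonant) is not met → [a].
/ʃ/ (between /a/ and /f/): rule 3 targets it, but not between two vowels → unchanged [ʃ].
/f/ (between /ʃ/ and /u/) is in the target of rule 3 but the environment (between two vowels) is not met → [f].
Rule 2 applies to /u/ (between /f/ and /z/: before a voiced consonant) → [uː].
/z/ (between /u/ and /ʃ/) is unaffected → [z].
/ʃ/ — between /z/ and /u/; rule 3 does not apply here → [ʃ].
/u/ (between /ʃ/ and /ʃ/): rule 2 targets it, but not before a voiced consonant → unchanged [u].
/ʃ/ (word-final): rule 3 targets it, but not between two vowels → unchanged [ʃ].

[wiːdmuːwaʃfuːzʃuʃ]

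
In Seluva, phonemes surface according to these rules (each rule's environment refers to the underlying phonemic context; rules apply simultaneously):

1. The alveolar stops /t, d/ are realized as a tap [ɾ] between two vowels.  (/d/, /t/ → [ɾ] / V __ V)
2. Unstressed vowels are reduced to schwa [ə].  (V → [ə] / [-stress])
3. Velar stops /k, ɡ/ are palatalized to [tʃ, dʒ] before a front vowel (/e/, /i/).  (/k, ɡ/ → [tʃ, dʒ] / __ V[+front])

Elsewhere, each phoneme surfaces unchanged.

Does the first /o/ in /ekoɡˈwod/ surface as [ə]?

Yes

/o/ (between /k/ and /ɡ/) occurs in an unstressed syllable → [ə] by rule 2.
The actual realization is [ə], which matches [ə].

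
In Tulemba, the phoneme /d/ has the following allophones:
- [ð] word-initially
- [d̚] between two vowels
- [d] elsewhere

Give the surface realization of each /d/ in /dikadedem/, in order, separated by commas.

Occurrence 1 (position 1): word-initially → [ð].
Occurrence 2 (position 5): between two vowels → [d̚].
Occurrence 3 (position 7): between two vowels → [d̚].

[ð], [d̚], [d̚]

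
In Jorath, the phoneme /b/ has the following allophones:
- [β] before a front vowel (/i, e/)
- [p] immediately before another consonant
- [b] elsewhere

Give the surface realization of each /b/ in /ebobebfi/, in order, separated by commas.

[b], [β], [p]

Occurrence 1 (position 2): no conditioning environment matches → elsewhere allophone [b].
Occurrence 2 (position 4): before a front vowel (/i, e/) → [β].
Occurrence 3 (position 6): immediately before another consonant → [p].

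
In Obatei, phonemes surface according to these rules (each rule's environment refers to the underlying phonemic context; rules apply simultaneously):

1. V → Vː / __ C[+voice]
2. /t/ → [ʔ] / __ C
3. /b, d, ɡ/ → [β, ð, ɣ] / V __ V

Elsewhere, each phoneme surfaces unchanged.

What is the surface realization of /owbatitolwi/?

/o/ meets the environment for rule 1 (before a voiced consonant) → [oː].
/b/ (between /w/ and /a/) is in the target of rule 3 but the environment (between two vowels) is not met → [b].
/a/ — between /b/ and /t/; rule 1 does not apply here → [a].
/t/ (between /a/ and /i/) is in the target of rule 2 but the environment (immediately before a consonant) is not met → [t].
/i/ — between /t/ and /t/; rule 1 does not apply here → [i].
/t/ (between /i/ and /o/) is in the target of rule 2 but the environment (immediately before a consonant) is not met → [t].
/o/ (between /t/ and /l/): before a voiced consonant, so rule 1 applies → [oː].
/i/ — word-final; rule 1 does not apply here → [i].

[oːwbatitoːlwi]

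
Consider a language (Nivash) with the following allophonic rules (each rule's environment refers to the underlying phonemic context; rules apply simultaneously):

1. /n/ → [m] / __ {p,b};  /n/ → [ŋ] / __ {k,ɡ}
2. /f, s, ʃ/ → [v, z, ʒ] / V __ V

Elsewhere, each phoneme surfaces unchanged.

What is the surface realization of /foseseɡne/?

/f/ — word-initial; rule 2 does not apply here → [f].
/s/ (between /o/ and /e/): between two vowels, so rule 2 applies → [z].
/s/ (between /e/ and /e/): between two vowels, so rule 2 applies → [z].
/n/ (between /ɡ/ and /e/) fails the environment for rule 1, so it stays [n].

[fozezeɡne]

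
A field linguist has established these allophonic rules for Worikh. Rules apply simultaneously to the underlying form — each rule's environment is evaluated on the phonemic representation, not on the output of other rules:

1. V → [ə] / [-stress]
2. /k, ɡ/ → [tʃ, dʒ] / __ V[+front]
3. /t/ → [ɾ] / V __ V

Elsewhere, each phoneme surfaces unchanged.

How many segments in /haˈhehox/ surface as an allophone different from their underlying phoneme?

2

Segments that undergo a rule: /a/ → [ə] (rule 1); /o/ → [ə] (rule 1).
All other segments surface unchanged.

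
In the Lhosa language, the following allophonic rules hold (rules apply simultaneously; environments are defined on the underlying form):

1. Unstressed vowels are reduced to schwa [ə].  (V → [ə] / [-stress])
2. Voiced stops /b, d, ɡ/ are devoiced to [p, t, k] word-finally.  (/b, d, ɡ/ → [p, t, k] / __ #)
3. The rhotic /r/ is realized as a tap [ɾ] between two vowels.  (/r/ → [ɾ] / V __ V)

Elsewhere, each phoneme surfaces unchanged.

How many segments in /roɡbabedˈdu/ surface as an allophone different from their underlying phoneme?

3

Segments that undergo a rule: /o/ → [ə] (rule 1); /a/ → [ə] (rule 1); /e/ → [ə] (rule 1).
All other segments surface unchanged.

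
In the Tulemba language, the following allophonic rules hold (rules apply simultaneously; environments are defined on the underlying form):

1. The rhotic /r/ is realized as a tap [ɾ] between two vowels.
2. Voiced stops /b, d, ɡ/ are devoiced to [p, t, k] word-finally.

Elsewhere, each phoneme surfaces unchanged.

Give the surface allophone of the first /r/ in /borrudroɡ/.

/r/ (between /o/ and /r/): rule 1 targets it, but not between two vowels → unchanged [r].

[r]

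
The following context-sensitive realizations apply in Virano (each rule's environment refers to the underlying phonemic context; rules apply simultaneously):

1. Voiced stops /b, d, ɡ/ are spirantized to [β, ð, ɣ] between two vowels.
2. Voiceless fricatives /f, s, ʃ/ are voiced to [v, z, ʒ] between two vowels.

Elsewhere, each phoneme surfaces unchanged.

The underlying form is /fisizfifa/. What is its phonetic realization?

[fizizfiva]

/f/ (word-initial) fails the environment for rule 2, so it stays [f].
/i/ (between /f/ and /s/) is unaffected → [i].
/s/ (between /i/ and /i/) occurs between two vowels → [z] by rule 2.
/i/ stays [i].
/z/ stays [z].
/f/ (between /z/ and /i/) fails the environment for rule 2, so it stays [f].
/i/ (between /f/ and /f/) is unaffected → [i].
/f/ — between /i/ and /a/, between two vowels — surfaces as [v] (rule 2).
/a/ — not in any rule's target class → [a].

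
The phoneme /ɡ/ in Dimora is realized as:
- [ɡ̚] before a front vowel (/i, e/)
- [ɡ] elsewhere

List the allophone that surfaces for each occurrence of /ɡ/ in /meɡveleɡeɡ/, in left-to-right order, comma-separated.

Occurrence 1 (position 3): no conditioning environment matches → elsewhere allophone [ɡ].
Occurrence 2 (position 8): before a front vowel (/i, e/) → [ɡ̚].
Occurrence 3 (position 10): no conditioning environment matches → elsewhere allophone [ɡ].

[ɡ], [ɡ̚], [ɡ]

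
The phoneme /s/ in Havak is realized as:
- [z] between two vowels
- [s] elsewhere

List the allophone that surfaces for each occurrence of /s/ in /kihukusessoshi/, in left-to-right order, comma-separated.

Occurrence 1 (position 7): between two vowels → [z].
Occurrence 2 (position 9): no conditioning environment matches → elsewhere allophone [s].
Occurrence 3 (position 10): no conditioning environment matches → elsewhere allophone [s].
Occurrence 4 (position 12): no conditioning environment matches → elsewhere allophone [s].

[z], [s], [s], [s]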